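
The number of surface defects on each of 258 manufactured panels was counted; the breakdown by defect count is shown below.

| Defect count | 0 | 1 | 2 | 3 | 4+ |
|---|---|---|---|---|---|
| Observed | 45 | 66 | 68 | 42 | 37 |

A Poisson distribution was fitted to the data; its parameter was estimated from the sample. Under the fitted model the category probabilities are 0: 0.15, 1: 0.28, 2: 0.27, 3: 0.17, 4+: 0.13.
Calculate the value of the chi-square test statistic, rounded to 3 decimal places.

Expected counts E_i = n·p_i: 258×0.15 = 38.7, 258×0.28 = 72.24, 258×0.27 = 69.66, 258×0.17 = 43.86, 258×0.13 = 33.54.
χ² = (45−38.7)²/38.7 + (66−72.24)²/72.24 + (68−69.66)²/69.66 + (42−43.86)²/43.86 + (37−33.54)²/33.54
   = 1.0256 + 0.5390 + 0.0396 + 0.0789 + 0.3569
Sum = 2.040

2.040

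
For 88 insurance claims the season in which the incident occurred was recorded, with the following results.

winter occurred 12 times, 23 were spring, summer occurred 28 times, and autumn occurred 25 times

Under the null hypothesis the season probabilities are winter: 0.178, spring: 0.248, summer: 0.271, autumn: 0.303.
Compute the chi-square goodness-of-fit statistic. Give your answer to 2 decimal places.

1.75

Expected counts E_i = n·p_i: 88×0.178 = 15.664, 88×0.248 = 21.824, 88×0.271 = 23.848, 88×0.303 = 26.664.
χ² = (12−15.664)²/15.664 + (23−21.824)²/21.824 + (28−23.848)²/23.848 + (25−26.664)²/26.664
   = 0.857 + 0.063 + 0.723 + 0.104
Sum = 1.75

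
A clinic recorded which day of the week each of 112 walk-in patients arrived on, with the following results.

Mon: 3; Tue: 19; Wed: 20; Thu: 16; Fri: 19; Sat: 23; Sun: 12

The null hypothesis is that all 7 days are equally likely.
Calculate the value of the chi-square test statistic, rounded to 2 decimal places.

16.75

Expected count for each of the 7 categories: 112/7 = 16.
Mon: (3 − 16)²/16 = 169/16 = 10.563
Tue: (19 − 16)²/16 = 9/16 = 0.563
Wed: (20 − 16)²/16 = 16/16 = 1.000
Thu: (16 − 16)²/16 = 0/16 = 0.000
Fri: (19 − 16)²/16 = 9/16 = 0.563
Sat: (23 − 16)²/16 = 49/16 = 3.063
Sun: (12 − 16)²/16 = 16/16 = 1.000
Sum = 16.75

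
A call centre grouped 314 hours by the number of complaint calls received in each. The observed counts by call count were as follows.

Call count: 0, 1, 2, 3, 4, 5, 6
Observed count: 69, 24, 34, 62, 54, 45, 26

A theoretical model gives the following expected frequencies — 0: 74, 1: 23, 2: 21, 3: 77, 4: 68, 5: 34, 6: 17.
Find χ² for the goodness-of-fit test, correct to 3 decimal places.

χ² = (69−74)²/74 + (24−23)²/23 + (34−21)²/21 + (62−77)²/77 + (54−68)²/68 + (45−34)²/34 + (26−17)²/17
   = 0.3378 + 0.0435 + 8.0476 + 2.9221 + 2.8824 + 3.5588 + 4.7647
Sum = 22.557

22.557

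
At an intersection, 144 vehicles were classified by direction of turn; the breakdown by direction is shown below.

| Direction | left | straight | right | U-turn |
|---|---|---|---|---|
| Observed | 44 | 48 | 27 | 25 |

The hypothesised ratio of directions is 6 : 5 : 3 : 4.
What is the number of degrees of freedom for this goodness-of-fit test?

There are k = 4 categories and no parameters were estimated from the data, so df = 4 − 1 = 3.

3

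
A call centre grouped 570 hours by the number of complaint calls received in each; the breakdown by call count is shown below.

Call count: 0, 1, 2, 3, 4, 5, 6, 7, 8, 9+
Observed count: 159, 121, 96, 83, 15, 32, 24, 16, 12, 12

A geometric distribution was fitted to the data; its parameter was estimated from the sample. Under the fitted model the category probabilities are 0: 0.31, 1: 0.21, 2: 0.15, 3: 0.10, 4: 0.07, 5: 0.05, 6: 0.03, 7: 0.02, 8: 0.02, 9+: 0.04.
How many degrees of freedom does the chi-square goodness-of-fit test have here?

There are k = 10 categories and 1 parameter estimated from the data, so df = 10 − 1 − 1 = 8.

8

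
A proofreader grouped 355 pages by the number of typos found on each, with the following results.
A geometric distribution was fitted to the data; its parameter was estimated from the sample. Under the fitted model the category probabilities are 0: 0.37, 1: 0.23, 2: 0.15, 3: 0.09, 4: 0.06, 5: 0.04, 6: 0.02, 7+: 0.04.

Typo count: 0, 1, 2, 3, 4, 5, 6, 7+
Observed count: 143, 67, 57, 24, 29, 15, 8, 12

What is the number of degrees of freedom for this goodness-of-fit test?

6

There are k = 8 categories and 1 parameter estimated from the data, so df = 8 − 1 − 1 = 6.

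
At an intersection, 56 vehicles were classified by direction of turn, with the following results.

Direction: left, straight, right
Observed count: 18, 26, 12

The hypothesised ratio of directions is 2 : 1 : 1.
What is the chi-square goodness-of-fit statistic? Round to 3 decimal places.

Ratio total = 4. Expected counts: 56×2/4 = 28, 56×1/4 = 14, 56×1/4 = 14.
left: (18 − 28)²/28 = 100/28 = 3.5714
straight: (26 − 14)²/14 = 144/14 = 10.2857
right: (12 − 14)²/14 = 4/14 = 0.2857
Sum = 14.143

14.143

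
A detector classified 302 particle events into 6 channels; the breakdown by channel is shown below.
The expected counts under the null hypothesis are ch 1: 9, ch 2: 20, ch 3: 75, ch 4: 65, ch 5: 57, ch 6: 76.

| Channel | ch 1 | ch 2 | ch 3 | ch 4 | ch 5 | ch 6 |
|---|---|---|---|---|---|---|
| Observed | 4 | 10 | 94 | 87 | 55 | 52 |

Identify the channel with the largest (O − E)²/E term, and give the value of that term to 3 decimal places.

ch 6, 7.579

ch 1: (4 − 9)²/9 = 25/9 = 2.7778
ch 2: (10 − 20)²/20 = 100/20 = 5.0000
ch 3: (94 − 75)²/75 = 361/75 = 4.8133
ch 4: (87 − 65)²/65 = 484/65 = 7.4462
ch 5: (55 − 57)²/57 = 4/57 = 0.0702
ch 6: (52 − 76)²/76 = 576/76 = 7.5789
The largest term is for ch 6: 7.579.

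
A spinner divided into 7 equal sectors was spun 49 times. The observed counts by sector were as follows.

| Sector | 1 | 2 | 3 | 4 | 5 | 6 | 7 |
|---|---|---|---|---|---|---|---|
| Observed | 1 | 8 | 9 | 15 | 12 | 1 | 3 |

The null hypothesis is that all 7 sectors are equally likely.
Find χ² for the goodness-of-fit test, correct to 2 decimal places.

Under H₀ each category has probability 1/7, so each expected count is 49/7 = 7.
cat         O        E   (O−E)²/E
1           1        7      5.143
2           8        7      0.143
3           9        7      0.571
4          15        7      9.143
5          12        7      3.571
6           1        7      5.143
7           3        7      2.286
Sum = 26.00

26.00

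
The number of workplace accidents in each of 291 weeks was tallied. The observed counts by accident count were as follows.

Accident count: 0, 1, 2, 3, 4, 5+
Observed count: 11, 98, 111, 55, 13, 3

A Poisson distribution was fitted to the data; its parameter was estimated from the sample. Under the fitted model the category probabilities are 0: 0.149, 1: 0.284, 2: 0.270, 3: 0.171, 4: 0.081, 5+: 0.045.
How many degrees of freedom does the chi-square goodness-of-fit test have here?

There are k = 6 categories and 1 parameter estimated from the data, so df = 6 − 1 − 1 = 4.

4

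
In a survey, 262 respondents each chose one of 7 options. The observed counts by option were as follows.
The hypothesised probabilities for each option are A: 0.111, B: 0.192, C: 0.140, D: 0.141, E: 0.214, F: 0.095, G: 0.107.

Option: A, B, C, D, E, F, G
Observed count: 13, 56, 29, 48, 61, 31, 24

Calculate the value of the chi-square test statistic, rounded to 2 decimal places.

16.97

Expected counts E_i = n·p_i: 262×0.111 = 29.082, 262×0.192 = 50.304, 262×0.140 = 36.68, 262×0.141 = 36.942, 262×0.214 = 56.068, 262×0.095 = 24.89, 262×0.107 = 28.034.
cat         O        E   (O−E)²/E
A          13   29.082      8.893
B          56   50.304      0.645
C          29    36.68      1.608
D          48   36.942      3.310
E          61   56.068      0.434
F          31    24.89      1.500
G          24   28.034      0.580
Sum = 16.97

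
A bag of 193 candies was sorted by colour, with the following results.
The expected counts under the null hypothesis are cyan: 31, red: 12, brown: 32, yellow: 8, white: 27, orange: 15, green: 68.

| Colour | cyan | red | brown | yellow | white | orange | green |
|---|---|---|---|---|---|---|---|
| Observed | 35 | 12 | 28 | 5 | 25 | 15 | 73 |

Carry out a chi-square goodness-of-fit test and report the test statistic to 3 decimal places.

cyan: (35 − 31)²/31 = 16/31 = 0.5161
red: (12 − 12)²/12 = 0/12 = 0.0000
brown: (28 − 32)²/32 = 16/32 = 0.5000
yellow: (5 − 8)²/8 = 9/8 = 1.1250
white: (25 − 27)²/27 = 4/27 = 0.1481
orange: (15 − 15)²/15 = 0/15 = 0.0000
green: (73 − 68)²/68 = 25/68 = 0.3676
Sum = 2.657

2.657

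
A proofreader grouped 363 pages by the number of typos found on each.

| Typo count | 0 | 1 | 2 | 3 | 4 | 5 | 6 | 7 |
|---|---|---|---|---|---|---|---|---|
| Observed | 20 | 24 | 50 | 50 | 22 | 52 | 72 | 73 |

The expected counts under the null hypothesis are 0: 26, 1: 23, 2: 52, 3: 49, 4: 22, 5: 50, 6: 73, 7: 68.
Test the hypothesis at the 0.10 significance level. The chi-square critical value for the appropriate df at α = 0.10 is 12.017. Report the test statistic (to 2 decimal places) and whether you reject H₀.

1.99; do not reject

χ² = (20−26)²/26 + (24−23)²/23 + (50−52)²/52 + (50−49)²/49 + (22−22)²/22 + (52−50)²/50 + (72−73)²/73 + (73−68)²/68
   = 1.385 + 0.043 + 0.077 + 0.020 + 0.000 + 0.080 + 0.014 + 0.368
Sum = 1.99
df = 7. Since 1.99 < 12.017, we do not reject H₀.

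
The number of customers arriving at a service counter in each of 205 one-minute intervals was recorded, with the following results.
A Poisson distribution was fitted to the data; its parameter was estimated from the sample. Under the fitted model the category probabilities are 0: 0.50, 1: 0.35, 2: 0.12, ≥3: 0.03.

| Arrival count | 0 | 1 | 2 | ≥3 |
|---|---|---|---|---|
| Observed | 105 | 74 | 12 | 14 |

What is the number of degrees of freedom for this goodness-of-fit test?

2

There are k = 4 categories and 1 parameter estimated from the data, so df = 4 − 1 − 1 = 2.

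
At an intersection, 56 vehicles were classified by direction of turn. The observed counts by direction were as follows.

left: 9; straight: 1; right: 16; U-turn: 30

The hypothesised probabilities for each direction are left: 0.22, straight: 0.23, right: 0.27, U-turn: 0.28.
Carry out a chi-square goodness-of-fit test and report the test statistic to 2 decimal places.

Expected counts E_i = n·p_i: 56×0.22 = 12.32, 56×0.23 = 12.88, 56×0.27 = 15.12, 56×0.28 = 15.68.
cat           O        E   (O−E)²/E
left          9    12.32      0.895
straight      1    12.88     10.958
right        16    15.12      0.051
U-turn       30    15.68     13.078
Sum = 24.98

24.98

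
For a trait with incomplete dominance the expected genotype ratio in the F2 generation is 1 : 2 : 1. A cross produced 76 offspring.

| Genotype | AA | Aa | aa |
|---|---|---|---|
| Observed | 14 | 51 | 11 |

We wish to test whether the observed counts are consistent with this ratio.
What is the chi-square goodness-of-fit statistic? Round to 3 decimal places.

9.132

Ratio total = 4. Expected counts: 76×1/4 = 19, 76×2/4 = 38, 76×1/4 = 19.
AA: (14 − 19)²/19 = 25/19 = 1.3158
Aa: (51 − 38)²/38 = 169/38 = 4.4474
aa: (11 − 19)²/19 = 64/19 = 3.3684
Sum = 9.132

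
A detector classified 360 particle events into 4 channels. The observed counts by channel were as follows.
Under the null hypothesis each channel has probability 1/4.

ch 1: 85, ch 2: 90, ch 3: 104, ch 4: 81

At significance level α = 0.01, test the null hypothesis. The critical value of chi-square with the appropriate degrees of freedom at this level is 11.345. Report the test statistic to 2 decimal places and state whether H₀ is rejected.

Expected count for each of the 4 categories: 360/4 = 90.
ch 1: (85 − 90)²/90 = 25/90 = 0.278
ch 2: (90 − 90)²/90 = 0/90 = 0.000
ch 3: (104 − 90)²/90 = 196/90 = 2.178
ch 4: (81 − 90)²/90 = 81/90 = 0.900
Sum = 3.36
df = 3. Since 3.36 < 11.345, we do not reject H₀.

3.36; do not reject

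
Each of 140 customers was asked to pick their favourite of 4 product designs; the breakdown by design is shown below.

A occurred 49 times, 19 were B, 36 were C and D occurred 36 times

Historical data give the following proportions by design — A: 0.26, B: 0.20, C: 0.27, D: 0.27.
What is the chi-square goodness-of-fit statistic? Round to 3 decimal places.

7.426

Expected counts E_i = n·p_i: 140×0.26 = 36.4, 140×0.20 = 28, 140×0.27 = 37.8, 140×0.27 = 37.8.
A: (49 − 36.4)²/36.4 = 158.76/36.4 = 4.3615
B: (19 − 28)²/28 = 81/28 = 2.8929
C: (36 − 37.8)²/37.8 = 3.24/37.8 = 0.0857
D: (36 − 37.8)²/37.8 = 3.24/37.8 = 0.0857
Sum = 7.426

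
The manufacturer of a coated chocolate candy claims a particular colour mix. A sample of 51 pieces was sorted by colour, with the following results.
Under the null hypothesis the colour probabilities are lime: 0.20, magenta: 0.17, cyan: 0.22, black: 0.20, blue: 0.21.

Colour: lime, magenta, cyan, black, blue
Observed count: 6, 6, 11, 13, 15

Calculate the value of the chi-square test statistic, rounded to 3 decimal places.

Expected counts E_i = n·p_i: 51×0.20 = 10.2, 51×0.17 = 8.67, 51×0.22 = 11.22, 51×0.20 = 10.2, 51×0.21 = 10.71.
χ² = (6−10.2)²/10.2 + (6−8.67)²/8.67 + (11−11.22)²/11.22 + (13−10.2)²/10.2 + (15−10.71)²/10.71
   = 1.7294 + 0.8222 + 0.0043 + 0.7686 + 1.7184
Sum = 5.043

5.043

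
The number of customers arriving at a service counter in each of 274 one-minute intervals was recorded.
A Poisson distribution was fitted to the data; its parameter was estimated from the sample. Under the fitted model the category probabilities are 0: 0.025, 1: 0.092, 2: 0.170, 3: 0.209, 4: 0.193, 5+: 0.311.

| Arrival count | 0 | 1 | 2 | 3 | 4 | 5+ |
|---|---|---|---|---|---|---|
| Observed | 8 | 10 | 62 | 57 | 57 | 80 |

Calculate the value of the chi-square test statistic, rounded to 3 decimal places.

Expected counts E_i = n·p_i: 274×0.025 = 6.85, 274×0.092 = 25.208, 274×0.170 = 46.58, 274×0.209 = 57.266, 274×0.193 = 52.882, 274×0.311 = 85.214.
χ² = (8−6.85)²/6.85 + (10−25.208)²/25.208 + (62−46.58)²/46.58 + (57−57.266)²/57.266 + (57−52.882)²/52.882 + (80−85.214)²/85.214
   = 0.1931 + 9.1750 + 5.1047 + 0.0012 + 0.3207 + 0.3190
Sum = 15.114

15.114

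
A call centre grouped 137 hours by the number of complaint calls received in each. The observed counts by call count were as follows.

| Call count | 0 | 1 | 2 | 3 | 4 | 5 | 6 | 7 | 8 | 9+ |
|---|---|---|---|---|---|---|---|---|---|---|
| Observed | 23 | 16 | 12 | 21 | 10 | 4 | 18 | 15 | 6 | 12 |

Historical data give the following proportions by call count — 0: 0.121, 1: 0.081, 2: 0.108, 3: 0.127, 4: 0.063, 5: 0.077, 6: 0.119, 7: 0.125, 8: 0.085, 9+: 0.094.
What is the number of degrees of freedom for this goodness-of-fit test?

9

There are k = 10 categories and no parameters were estimated from the data, so df = 10 − 1 = 9.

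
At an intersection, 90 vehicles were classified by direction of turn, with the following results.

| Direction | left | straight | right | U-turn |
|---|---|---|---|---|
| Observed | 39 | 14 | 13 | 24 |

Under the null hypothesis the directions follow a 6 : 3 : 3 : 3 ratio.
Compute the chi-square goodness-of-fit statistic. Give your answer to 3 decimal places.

Ratio total = 15. Expected counts: 90×6/15 = 36, 90×3/15 = 18, 90×3/15 = 18, 90×3/15 = 18.
cat           O        E   (O−E)²/E
left         39       36     0.2500
straight     14       18     0.8889
right        13       18     1.3889
U-turn       24       18     2.0000
Sum = 4.528

4.528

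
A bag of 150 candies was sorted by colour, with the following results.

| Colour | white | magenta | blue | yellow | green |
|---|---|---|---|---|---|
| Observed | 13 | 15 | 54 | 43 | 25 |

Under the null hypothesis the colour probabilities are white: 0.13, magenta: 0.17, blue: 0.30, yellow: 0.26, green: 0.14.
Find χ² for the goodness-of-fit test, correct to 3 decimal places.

Expected counts E_i = n·p_i: 150×0.13 = 19.5, 150×0.17 = 25.5, 150×0.30 = 45, 150×0.26 = 39, 150×0.14 = 21.
cat          O        E   (O−E)²/E
white       13     19.5     2.1667
magenta     15     25.5     4.3235
blue        54       45     1.8000
yellow      43       39     0.4103
green       25       21     0.7619
Sum = 9.462

9.462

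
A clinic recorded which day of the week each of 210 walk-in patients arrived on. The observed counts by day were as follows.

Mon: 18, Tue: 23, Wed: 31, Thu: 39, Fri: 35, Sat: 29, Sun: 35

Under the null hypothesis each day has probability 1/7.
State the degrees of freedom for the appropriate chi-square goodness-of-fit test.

There are k = 7 categories and no parameters were estimated from the data, so df = 7 − 1 = 6.

6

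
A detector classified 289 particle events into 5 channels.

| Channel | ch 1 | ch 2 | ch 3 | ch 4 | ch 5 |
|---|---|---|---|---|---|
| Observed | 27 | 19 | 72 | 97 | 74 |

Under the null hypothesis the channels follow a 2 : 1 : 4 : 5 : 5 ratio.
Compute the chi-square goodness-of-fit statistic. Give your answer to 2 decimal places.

Ratio total = 17. Expected counts: 289×2/17 = 34, 289×1/17 = 17, 289×4/17 = 68, 289×5/17 = 85, 289×5/17 = 85.
cat         O        E   (O−E)²/E
ch 1       27       34      1.441
ch 2       19       17      0.235
ch 3       72       68      0.235
ch 4       97       85      1.694
ch 5       74       85      1.424
Sum = 5.03

5.03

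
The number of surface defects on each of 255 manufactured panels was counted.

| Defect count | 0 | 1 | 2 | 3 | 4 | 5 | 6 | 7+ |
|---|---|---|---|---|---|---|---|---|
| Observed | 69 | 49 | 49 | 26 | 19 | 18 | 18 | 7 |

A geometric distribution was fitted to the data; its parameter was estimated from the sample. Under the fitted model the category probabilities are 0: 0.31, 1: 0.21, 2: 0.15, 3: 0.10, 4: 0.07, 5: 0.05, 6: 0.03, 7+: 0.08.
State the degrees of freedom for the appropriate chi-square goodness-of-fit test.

There are k = 8 categories and 1 parameter estimated from the data, so df = 8 − 1 − 1 = 6.

6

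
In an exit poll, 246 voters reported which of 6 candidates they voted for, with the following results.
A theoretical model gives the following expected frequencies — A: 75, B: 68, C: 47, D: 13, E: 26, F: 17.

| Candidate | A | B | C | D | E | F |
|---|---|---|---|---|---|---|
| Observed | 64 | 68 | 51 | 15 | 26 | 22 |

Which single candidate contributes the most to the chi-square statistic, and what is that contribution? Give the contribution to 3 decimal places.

cat         O        E   (O−E)²/E
A          64       75     1.6133
B          68       68     0.0000
C          51       47     0.3404
D          15       13     0.3077
E          26       26     0.0000
F          22       17     1.4706
The largest term is for A: 1.613.

A, 1.613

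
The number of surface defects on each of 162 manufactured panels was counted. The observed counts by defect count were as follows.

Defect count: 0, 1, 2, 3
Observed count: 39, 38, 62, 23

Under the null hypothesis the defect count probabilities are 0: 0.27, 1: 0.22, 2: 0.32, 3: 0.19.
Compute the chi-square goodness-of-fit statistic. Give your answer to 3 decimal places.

4.628

Expected counts E_i = n·p_i: 162×0.27 = 43.74, 162×0.22 = 35.64, 162×0.32 = 51.84, 162×0.19 = 30.78.
χ² = (39−43.74)²/43.74 + (38−35.64)²/35.64 + (62−51.84)²/51.84 + (23−30.78)²/30.78
   = 0.5137 + 0.1563 + 1.9912 + 1.9665
Sum = 4.628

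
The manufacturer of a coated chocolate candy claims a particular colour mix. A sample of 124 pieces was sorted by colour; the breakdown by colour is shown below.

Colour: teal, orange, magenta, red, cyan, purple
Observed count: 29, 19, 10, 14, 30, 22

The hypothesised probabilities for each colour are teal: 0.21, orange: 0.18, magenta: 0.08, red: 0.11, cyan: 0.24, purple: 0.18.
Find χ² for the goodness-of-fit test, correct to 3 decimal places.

Expected counts E_i = n·p_i: 124×0.21 = 26.04, 124×0.18 = 22.32, 124×0.08 = 9.92, 124×0.11 = 13.64, 124×0.24 = 29.76, 124×0.18 = 22.32.
cat          O        E   (O−E)²/E
teal        29    26.04     0.3365
orange      19    22.32     0.4938
magenta     10     9.92     0.0006
red         14    13.64     0.0095
cyan        30    29.76     0.0019
purple      22    22.32     0.0046
Sum = 0.847

0.847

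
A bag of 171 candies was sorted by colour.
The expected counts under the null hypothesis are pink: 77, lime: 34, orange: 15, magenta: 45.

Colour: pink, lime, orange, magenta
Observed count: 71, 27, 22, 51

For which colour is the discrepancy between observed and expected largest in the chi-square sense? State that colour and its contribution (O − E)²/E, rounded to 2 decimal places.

pink: (71 − 77)²/77 = 36/77 = 0.468
lime: (27 − 34)²/34 = 49/34 = 1.441
orange: (22 − 15)²/15 = 49/15 = 3.267
magenta: (51 − 45)²/45 = 36/45 = 0.800
The largest term is for orange: 3.27.

orange, 3.27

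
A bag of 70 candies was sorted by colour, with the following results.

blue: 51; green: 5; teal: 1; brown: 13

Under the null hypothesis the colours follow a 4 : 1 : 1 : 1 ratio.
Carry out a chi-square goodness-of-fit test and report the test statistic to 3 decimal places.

Ratio total = 7. Expected counts: 70×4/7 = 40, 70×1/7 = 10, 70×1/7 = 10, 70×1/7 = 10.
blue: (51 − 40)²/40 = 121/40 = 3.0250
green: (5 − 10)²/10 = 25/10 = 2.5000
teal: (1 − 10)²/10 = 81/10 = 8.1000
brown: (13 − 10)²/10 = 9/10 = 0.9000
Sum = 14.525

14.525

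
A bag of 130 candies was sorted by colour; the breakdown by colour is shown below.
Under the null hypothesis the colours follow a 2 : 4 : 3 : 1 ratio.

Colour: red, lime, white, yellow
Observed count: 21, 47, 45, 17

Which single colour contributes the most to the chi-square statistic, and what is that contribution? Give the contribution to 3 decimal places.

yellow, 1.231

Ratio total = 10. Expected counts: 130×2/10 = 26, 130×4/10 = 52, 130×3/10 = 39, 130×1/10 = 13.
χ² = (21−26)²/26 + (47−52)²/52 + (45−39)²/39 + (17−13)²/13
   = 0.9615 + 0.4808 + 0.9231 + 1.2308
The largest term is for yellow: 1.231.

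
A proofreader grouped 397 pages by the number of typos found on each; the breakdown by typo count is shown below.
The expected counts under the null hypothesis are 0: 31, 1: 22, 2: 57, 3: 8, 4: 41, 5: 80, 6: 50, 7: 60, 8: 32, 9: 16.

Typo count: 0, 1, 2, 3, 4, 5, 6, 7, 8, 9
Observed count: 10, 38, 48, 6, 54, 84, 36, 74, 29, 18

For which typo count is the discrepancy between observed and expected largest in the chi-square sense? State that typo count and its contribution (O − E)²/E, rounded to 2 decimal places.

cat         O        E   (O−E)²/E
0          10       31     14.226
1          38       22     11.636
2          48       57      1.421
3           6        8      0.500
4          54       41      4.122
5          84       80      0.200
6          36       50      3.920
7          74       60      3.267
8          29       32      0.281
9          18       16      0.250
The largest term is for 0: 14.23.

0, 14.23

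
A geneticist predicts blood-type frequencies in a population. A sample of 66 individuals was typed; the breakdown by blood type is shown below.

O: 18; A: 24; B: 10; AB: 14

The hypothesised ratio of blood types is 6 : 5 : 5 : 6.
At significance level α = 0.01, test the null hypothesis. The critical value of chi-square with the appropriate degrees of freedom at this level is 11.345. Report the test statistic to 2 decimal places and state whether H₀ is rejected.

7.96; do not reject

Ratio total = 22. Expected counts: 66×6/22 = 18, 66×5/22 = 15, 66×5/22 = 15, 66×6/22 = 18.
χ² = (18−18)²/18 + (24−15)²/15 + (10−15)²/15 + (14−18)²/18
   = 0.000 + 5.400 + 1.667 + 0.889
Sum = 7.96
df = 3. Since 7.96 < 11.345, we do not reject H₀.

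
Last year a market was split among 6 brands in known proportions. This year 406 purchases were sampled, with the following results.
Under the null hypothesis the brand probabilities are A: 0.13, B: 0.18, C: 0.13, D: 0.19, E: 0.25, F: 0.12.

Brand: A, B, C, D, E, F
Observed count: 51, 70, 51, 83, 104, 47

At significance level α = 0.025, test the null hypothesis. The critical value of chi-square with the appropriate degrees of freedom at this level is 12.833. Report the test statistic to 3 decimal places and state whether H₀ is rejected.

0.817; do not reject

Expected counts E_i = n·p_i: 406×0.13 = 52.78, 406×0.18 = 73.08, 406×0.13 = 52.78, 406×0.19 = 77.14, 406×0.25 = 101.5, 406×0.12 = 48.72.
A: (51 − 52.78)²/52.78 = 3.1684/52.78 = 0.0600
B: (70 − 73.08)²/73.08 = 9.4864/73.08 = 0.1298
C: (51 − 52.78)²/52.78 = 3.1684/52.78 = 0.0600
D: (83 − 77.14)²/77.14 = 34.3396/77.14 = 0.4452
E: (104 − 101.5)²/101.5 = 6.25/101.5 = 0.0616
F: (47 − 48.72)²/48.72 = 2.9584/48.72 = 0.0607
Sum = 0.817
df = 5. Since 0.817 < 12.833, we do not reject H₀.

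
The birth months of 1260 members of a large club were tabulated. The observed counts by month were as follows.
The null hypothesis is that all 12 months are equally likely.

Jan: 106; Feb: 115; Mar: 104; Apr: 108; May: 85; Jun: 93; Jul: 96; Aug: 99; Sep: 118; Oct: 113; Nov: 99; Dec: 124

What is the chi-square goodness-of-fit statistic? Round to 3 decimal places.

13.352

Expected count for each of the 12 categories: 1260/12 = 105.
cat         O        E   (O−E)²/E
Jan       106      105     0.0095
Feb       115      105     0.9524
Mar       104      105     0.0095
Apr       108      105     0.0857
May        85      105     3.8095
Jun        93      105     1.3714
Jul        96      105     0.7714
Aug        99      105     0.3429
Sep       118      105     1.6095
Oct       113      105     0.6095
Nov        99      105     0.3429
Dec       124      105     3.4381
Sum = 13.352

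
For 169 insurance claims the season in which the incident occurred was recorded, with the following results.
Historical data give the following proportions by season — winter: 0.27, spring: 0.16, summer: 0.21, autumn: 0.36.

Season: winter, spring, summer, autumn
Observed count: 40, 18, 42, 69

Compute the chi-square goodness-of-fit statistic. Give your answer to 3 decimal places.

6.005

Expected counts E_i = n·p_i: 169×0.27 = 45.63, 169×0.16 = 27.04, 169×0.21 = 35.49, 169×0.36 = 60.84.
χ² = (40−45.63)²/45.63 + (18−27.04)²/27.04 + (42−35.49)²/35.49 + (69−60.84)²/60.84
   = 0.6947 + 3.0222 + 1.1941 + 1.0944
Sum = 6.005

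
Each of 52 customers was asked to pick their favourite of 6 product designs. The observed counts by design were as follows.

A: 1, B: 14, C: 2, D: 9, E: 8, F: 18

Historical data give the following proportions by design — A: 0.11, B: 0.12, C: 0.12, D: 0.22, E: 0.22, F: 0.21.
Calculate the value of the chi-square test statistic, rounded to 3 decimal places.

Expected counts E_i = n·p_i: 52×0.11 = 5.72, 52×0.12 = 6.24, 52×0.12 = 6.24, 52×0.22 = 11.44, 52×0.22 = 11.44, 52×0.21 = 10.92.
A: (1 − 5.72)²/5.72 = 22.2784/5.72 = 3.8948
B: (14 − 6.24)²/6.24 = 60.2176/6.24 = 9.6503
C: (2 − 6.24)²/6.24 = 17.9776/6.24 = 2.8810
D: (9 − 11.44)²/11.44 = 5.9536/11.44 = 0.5204
E: (8 − 11.44)²/11.44 = 11.8336/11.44 = 1.0344
F: (18 − 10.92)²/10.92 = 50.1264/10.92 = 4.5903
Sum = 22.571

22.571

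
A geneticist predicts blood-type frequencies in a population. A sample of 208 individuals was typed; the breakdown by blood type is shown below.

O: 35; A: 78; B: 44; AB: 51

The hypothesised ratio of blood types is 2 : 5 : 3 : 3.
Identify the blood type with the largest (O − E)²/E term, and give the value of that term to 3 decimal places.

B, 0.333

Ratio total = 13. Expected counts: 208×2/13 = 32, 208×5/13 = 80, 208×3/13 = 48, 208×3/13 = 48.
cat         O        E   (O−E)²/E
O          35       32     0.2813
A          78       80     0.0500
B          44       48     0.3333
AB         51       48     0.1875
The largest term is for B: 0.333.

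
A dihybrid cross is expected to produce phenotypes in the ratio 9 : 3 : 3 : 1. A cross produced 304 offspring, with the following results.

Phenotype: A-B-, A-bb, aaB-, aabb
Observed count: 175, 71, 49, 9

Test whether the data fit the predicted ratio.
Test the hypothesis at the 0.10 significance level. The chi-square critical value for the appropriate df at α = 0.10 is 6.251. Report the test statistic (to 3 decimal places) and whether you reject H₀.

Ratio total = 16. Expected counts: 304×9/16 = 171, 304×3/16 = 57, 304×3/16 = 57, 304×1/16 = 19.
χ² = (175−171)²/171 + (71−57)²/57 + (49−57)²/57 + (9−19)²/19
   = 0.0936 + 3.4386 + 1.1228 + 5.2632
Sum = 9.918
df = 3. Since 9.918 > 6.251, we reject H₀.

9.918; reject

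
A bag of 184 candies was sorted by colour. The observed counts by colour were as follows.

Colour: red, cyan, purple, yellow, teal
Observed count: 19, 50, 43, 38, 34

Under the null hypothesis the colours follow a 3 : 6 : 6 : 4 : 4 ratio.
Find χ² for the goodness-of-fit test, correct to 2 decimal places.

2.90

Ratio total = 23. Expected counts: 184×3/23 = 24, 184×6/23 = 48, 184×6/23 = 48, 184×4/23 = 32, 184×4/23 = 32.
cat         O        E   (O−E)²/E
red        19       24      1.042
cyan       50       48      0.083
purple     43       48      0.521
yellow     38       32      1.125
teal       34       32      0.125
Sum = 2.90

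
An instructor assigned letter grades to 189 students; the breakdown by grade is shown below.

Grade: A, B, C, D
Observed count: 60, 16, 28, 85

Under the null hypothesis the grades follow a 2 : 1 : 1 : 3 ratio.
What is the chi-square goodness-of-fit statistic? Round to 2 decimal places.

5.38

Ratio total = 7. Expected counts: 189×2/7 = 54, 189×1/7 = 27, 189×1/7 = 27, 189×3/7 = 81.
cat         O        E   (O−E)²/E
A          60       54      0.667
B          16       27      4.481
C          28       27      0.037
D          85       81      0.198
Sum = 5.38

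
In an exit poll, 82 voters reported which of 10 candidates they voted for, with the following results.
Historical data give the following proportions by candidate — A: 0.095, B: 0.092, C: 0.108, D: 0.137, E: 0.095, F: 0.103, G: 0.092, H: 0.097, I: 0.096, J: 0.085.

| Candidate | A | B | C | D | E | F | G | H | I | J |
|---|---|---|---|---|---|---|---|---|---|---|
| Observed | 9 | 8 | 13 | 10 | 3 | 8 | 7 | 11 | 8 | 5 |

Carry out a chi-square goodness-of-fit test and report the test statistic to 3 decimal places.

7.024

Expected counts E_i = n·p_i: 82×0.095 = 7.79, 82×0.092 = 7.544, 82×0.108 = 8.856, 82×0.137 = 11.234, 82×0.095 = 7.79, 82×0.103 = 8.446, 82×0.092 = 7.544, 82×0.097 = 7.954, 82×0.096 = 7.872, 82×0.085 = 6.97.
χ² = (9−7.79)²/7.79 + (8−7.544)²/7.544 + (13−8.856)²/8.856 + (10−11.234)²/11.234 + (3−7.79)²/7.79 + (8−8.446)²/8.446 + (7−7.544)²/7.544 + (11−7.954)²/7.954 + (8−7.872)²/7.872 + (5−6.97)²/6.97
   = 0.1879 + 0.0276 + 1.9391 + 0.1355 + 2.9453 + 0.0236 + 0.0392 + 1.1665 + 0.0021 + 0.5568
Sum = 7.024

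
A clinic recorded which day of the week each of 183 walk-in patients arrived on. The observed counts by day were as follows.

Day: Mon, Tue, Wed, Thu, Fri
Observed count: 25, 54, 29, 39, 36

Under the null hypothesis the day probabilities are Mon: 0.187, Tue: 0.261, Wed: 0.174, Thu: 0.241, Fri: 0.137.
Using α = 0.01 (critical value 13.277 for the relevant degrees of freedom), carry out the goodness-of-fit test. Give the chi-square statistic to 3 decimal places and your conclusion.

Expected counts E_i = n·p_i: 183×0.187 = 34.221, 183×0.261 = 47.763, 183×0.174 = 31.842, 183×0.241 = 44.103, 183×0.137 = 25.071.
cat         O        E   (O−E)²/E
Mon        25   34.221     2.4846
Tue        54   47.763     0.8144
Wed        29   31.842     0.2537
Thu        39   44.103     0.5904
Fri        36   25.071     4.7642
Sum = 8.907
df = 4. Since 8.907 < 13.277, we do not reject H₀.

8.907; do not reject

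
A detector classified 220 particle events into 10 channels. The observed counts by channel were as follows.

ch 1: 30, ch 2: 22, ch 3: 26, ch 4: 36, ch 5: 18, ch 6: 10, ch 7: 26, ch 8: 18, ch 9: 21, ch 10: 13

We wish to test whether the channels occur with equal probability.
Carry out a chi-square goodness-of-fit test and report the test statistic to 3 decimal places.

Under H₀ each category has probability 1/10, so each expected count is 220/10 = 22.
cat         O        E   (O−E)²/E
ch 1       30       22     2.9091
ch 2       22       22     0.0000
ch 3       26       22     0.7273
ch 4       36       22     8.9091
ch 5       18       22     0.7273
ch 6       10       22     6.5455
ch 7       26       22     0.7273
ch 8       18       22     0.7273
ch 9       21       22     0.0455
ch 10      13       22     3.6818
Sum = 25.000

25.000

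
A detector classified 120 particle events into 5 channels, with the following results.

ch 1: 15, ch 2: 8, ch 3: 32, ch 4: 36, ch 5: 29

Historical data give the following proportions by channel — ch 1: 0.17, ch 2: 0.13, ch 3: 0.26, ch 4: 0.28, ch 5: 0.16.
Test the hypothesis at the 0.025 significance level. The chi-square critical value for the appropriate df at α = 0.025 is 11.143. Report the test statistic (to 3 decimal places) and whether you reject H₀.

10.326; do not reject

Expected counts E_i = n·p_i: 120×0.17 = 20.4, 120×0.13 = 15.6, 120×0.26 = 31.2, 120×0.28 = 33.6, 120×0.16 = 19.2.
χ² = (15−20.4)²/20.4 + (8−15.6)²/15.6 + (32−31.2)²/31.2 + (36−33.6)²/33.6 + (29−19.2)²/19.2
   = 1.4294 + 3.7026 + 0.0205 + 0.1714 + 5.0021
Sum = 10.326
df = 4. Since 10.326 < 11.143, we do not reject H₀.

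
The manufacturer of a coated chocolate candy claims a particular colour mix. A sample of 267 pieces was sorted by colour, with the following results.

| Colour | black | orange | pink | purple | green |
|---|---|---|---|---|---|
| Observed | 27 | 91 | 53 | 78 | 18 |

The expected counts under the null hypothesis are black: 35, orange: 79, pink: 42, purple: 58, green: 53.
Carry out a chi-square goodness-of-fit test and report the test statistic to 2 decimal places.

36.54

cat         O        E   (O−E)²/E
black      27       35      1.829
orange     91       79      1.823
pink       53       42      2.881
purple     78       58      6.897
green      18       53     23.113
Sum = 36.54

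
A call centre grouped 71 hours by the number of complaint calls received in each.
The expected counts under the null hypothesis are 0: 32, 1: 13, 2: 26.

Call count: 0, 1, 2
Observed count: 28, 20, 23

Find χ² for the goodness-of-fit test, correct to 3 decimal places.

χ² = (28−32)²/32 + (20−13)²/13 + (23−26)²/26
   = 0.5000 + 3.7692 + 0.3462
Sum = 4.615

4.615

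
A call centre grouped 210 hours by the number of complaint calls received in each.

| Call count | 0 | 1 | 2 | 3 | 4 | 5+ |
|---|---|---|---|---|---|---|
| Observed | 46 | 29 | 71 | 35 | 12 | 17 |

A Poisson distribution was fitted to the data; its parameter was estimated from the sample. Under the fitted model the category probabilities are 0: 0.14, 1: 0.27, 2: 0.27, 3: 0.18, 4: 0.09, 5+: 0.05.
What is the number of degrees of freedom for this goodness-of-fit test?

There are k = 6 categories and 1 parameter estimated from the data, so df = 6 − 1 − 1 = 4.

4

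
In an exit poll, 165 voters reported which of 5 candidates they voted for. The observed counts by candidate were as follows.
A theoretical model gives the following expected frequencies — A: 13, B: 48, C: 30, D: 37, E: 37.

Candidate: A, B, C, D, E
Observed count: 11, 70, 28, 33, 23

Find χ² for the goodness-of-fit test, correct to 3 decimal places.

16.254

χ² = (11−13)²/13 + (70−48)²/48 + (28−30)²/30 + (33−37)²/37 + (23−37)²/37
   = 0.3077 + 10.0833 + 0.1333 + 0.4324 + 5.2973
Sum = 16.254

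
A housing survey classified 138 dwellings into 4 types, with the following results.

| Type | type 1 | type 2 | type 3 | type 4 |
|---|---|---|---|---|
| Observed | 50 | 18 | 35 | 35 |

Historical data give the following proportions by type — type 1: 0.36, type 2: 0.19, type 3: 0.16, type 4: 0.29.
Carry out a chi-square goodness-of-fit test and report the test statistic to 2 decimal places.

10.77

Expected counts E_i = n·p_i: 138×0.36 = 49.68, 138×0.19 = 26.22, 138×0.16 = 22.08, 138×0.29 = 40.02.
cat         O        E   (O−E)²/E
type 1     50    49.68      0.002
type 2     18    26.22      2.577
type 3     35    22.08      7.560
type 4     35    40.02      0.630
Sum = 10.77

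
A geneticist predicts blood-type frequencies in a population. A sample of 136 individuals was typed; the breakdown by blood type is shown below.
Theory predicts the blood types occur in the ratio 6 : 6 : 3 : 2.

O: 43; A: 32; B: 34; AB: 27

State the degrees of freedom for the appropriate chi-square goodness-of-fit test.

3

There are k = 4 categories and no parameters were estimated from the data, so df = 4 − 1 = 3.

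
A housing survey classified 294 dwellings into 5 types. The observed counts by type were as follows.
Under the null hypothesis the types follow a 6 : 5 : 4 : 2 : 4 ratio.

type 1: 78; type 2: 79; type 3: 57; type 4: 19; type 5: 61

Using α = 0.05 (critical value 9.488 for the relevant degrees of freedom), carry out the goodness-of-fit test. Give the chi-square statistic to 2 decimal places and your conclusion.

Ratio total = 21. Expected counts: 294×6/21 = 84, 294×5/21 = 70, 294×4/21 = 56, 294×2/21 = 28, 294×4/21 = 56.
cat         O        E   (O−E)²/E
type 1     78       84      0.429
type 2     79       70      1.157
type 3     57       56      0.018
type 4     19       28      2.893
type 5     61       56      0.446
Sum = 4.94
df = 4. Since 4.94 < 9.488, we do not reject H₀.

4.94; do not reject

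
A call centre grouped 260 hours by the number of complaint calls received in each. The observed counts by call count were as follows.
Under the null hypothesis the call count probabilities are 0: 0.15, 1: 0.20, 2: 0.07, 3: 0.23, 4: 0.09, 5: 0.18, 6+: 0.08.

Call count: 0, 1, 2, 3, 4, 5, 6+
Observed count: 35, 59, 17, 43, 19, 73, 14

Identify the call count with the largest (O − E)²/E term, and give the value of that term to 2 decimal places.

Expected counts E_i = n·p_i: 260×0.15 = 39, 260×0.20 = 52, 260×0.07 = 18.2, 260×0.23 = 59.8, 260×0.09 = 23.4, 260×0.18 = 46.8, 260×0.08 = 20.8.
χ² = (35−39)²/39 + (59−52)²/52 + (17−18.2)²/18.2 + (43−59.8)²/59.8 + (19−23.4)²/23.4 + (73−46.8)²/46.8 + (14−20.8)²/20.8
   = 0.410 + 0.942 + 0.079 + 4.720 + 0.827 + 14.668 + 2.223
The largest term is for 5: 14.67.

5, 14.67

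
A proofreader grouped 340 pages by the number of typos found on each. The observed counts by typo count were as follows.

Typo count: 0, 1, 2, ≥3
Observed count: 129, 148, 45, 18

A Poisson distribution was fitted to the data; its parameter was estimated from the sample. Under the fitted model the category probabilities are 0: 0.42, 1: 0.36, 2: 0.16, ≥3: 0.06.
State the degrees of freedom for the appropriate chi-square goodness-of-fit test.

2

There are k = 4 categories and 1 parameter estimated from the data, so df = 4 − 1 − 1 = 2.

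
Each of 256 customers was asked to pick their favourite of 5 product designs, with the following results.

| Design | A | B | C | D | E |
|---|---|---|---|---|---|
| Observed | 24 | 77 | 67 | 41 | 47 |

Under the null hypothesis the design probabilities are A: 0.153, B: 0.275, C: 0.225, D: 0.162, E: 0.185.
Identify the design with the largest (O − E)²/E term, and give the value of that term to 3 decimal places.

A, 5.874

Expected counts E_i = n·p_i: 256×0.153 = 39.168, 256×0.275 = 70.4, 256×0.225 = 57.6, 256×0.162 = 41.472, 256×0.185 = 47.36.
χ² = (24−39.168)²/39.168 + (77−70.4)²/70.4 + (67−57.6)²/57.6 + (41−41.472)²/41.472 + (47−47.36)²/47.36
   = 5.8739 + 0.6188 + 1.5340 + 0.0054 + 0.0027
The largest term is for A: 5.874.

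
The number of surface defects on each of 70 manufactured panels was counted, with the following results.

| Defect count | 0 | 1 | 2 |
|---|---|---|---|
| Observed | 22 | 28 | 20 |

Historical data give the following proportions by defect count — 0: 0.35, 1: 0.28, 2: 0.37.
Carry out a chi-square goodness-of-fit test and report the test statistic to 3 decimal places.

Expected counts E_i = n·p_i: 70×0.35 = 24.5, 70×0.28 = 19.6, 70×0.37 = 25.9.
cat         O        E   (O−E)²/E
0          22     24.5     0.2551
1          28     19.6     3.6000
2          20     25.9     1.3440
Sum = 5.199

5.199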